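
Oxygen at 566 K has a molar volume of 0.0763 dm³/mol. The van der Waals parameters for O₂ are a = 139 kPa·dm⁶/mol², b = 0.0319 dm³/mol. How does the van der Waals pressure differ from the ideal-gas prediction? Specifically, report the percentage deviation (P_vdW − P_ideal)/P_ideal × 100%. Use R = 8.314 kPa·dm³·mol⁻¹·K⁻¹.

Ideal: P_ideal = RT/V_m = (8.314)(566)/0.0763 = 61674.0 kPa
vdW: P = RT/(V_m − b) − a/V_m² = 4705.72/0.0444000 − 139/0.00582169 = 105985 − 23876.2 = 82109 kPa
% deviation = (82109 − 61674.0)/61674.0 × 100% = 33.13%

33.13 %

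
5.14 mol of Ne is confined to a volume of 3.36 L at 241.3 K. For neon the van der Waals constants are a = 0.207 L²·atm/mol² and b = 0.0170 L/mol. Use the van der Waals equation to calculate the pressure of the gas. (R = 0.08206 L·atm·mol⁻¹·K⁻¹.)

P = nRT/(V − nb) − a n²/V²
nRT/(V − nb) = (5.14)(0.08206)(241.3)/(3.36 − 5.14×0.0170) = 101.78/3.2726 = 31.101 atm
a n²/V² = (0.207)(5.14)²/(3.36)² = 0.48442 atm
P = 31.101 − 0.48442 = 30.62 atm

P ≈ 30.62 atm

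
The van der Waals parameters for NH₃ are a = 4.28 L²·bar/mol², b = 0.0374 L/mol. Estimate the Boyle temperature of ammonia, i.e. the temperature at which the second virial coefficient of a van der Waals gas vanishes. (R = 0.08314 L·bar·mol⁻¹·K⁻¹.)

T_B ≈ 1376 K

For a van der Waals gas the second virial coefficient B₂ = b − a/(RT) vanishes at T_B = a/(Rb).
T_B = 4.28/(0.08314×0.0374) = 4.28/0.0031094 = 1376 K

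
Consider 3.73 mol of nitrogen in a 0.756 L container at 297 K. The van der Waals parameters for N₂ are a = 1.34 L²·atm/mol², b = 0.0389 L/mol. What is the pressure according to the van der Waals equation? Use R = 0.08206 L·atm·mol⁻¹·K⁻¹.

P = nRT/(V − nb) − a n²/V²
nRT/(V − nb) = (3.73)(0.08206)(297)/(0.756 − 3.73×0.0389) = 90.907/0.61090 = 148.81 atm
a n²/V² = (1.34)(3.73)²/(0.756)² = 32.620 atm
P = 148.81 − 32.620 = 116.2 atm

P ≈ 116.2 atm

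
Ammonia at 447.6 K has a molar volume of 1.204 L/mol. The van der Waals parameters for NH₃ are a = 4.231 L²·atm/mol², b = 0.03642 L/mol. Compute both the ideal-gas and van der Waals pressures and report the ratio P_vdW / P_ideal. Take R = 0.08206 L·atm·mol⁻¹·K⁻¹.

P_vdW / P_ideal ≈ 0.9355

Ideal: P_ideal = RT/V_m = (0.08206)(447.6)/1.204 = 30.5067 atm
vdW: P = RT/(V_m − b) − a/V_m² = 36.7301/1.16758 − 4.231/1.44962 = 31.4583 − 2.91870 = 28.5396 atm
Ratio = 28.5396/30.5067 = 0.9355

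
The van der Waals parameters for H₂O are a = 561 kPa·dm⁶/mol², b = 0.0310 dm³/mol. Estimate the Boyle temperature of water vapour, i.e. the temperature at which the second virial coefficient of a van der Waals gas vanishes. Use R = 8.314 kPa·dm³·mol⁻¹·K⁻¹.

For a van der Waals gas the second virial coefficient B₂ = b − a/(RT) vanishes at T_B = a/(Rb).
T_B = 561/(8.314×0.0310) = 561/0.25773 = 2177 K

T_B ≈ 2177 K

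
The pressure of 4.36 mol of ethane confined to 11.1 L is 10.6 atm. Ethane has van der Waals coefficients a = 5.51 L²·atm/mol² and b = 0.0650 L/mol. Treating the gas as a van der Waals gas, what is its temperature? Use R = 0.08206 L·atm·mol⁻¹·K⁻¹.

T ≈ 346.2 K

T = (P + a n²/V²)(V − nb)/(nR)
P + a n²/V² = 10.6 + (5.51)(4.36)²/(11.1)² = 11.450 atm
V − nb = 11.1 − (4.36)(0.0650) = 10.817 L
T = (11.450)(10.817)/((4.36)(0.08206)) = 346.2 K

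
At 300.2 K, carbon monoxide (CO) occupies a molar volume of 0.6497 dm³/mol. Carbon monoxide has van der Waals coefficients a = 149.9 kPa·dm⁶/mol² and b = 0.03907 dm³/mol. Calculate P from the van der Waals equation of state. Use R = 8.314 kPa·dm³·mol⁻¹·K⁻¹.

P = RT/(V_m − b) − a/V_m²
RT/(V_m − b) = (8.314)(300.2)/(0.6497 − 0.03907) = 2495.9/0.61063 = 4087.4 kPa
a/V_m² = 149.9/(0.6497)² = 355.12 kPa
P = 4087.4 − 355.12 = 3732 kPa

P ≈ 3732 kPa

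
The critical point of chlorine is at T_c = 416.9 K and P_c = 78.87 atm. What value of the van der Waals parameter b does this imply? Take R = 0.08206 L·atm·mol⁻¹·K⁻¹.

From T_c = 8a/(27Rb) and P_c = a/(27b²): b = R T_c/(8 P_c).
b = (0.08206)(416.9)/(8×78.87) = 34.211/630.96 = 0.05422 L/mol

b ≈ 0.05422 L/mol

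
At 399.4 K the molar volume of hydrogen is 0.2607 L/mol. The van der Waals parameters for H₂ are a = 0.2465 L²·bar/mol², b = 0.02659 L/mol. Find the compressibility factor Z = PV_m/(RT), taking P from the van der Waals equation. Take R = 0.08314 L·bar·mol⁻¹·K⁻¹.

P = RT/(V_m − b) − a/V_m² = (0.08314)(399.4)/(0.2607 − 0.02659) − 0.2465/(0.2607)²
  = 33.206/0.23411 − 3.6269 = 141.84 − 3.6269 = 138.21 bar
Z = PV_m/(RT) = (138.21)(0.2607)/((0.08314)(399.4)) = 36.031/33.206 = 1.085

Z ≈ 1.085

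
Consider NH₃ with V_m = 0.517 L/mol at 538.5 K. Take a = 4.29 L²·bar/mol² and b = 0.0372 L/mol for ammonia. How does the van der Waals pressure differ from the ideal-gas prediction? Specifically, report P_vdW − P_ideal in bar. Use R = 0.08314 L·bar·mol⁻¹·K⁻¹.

ΔP ≈ -9.336 bar

Ideal: P_ideal = RT/V_m = (0.08314)(538.5)/0.517 = 86.5975 bar
vdW: P = RT/(V_m − b) − a/V_m² = 44.7709/0.479800 − 4.29/0.267289 = 93.3116 − 16.0500 = 77.2616 bar
ΔP = 77.2616 − 86.5975 = -9.336 bar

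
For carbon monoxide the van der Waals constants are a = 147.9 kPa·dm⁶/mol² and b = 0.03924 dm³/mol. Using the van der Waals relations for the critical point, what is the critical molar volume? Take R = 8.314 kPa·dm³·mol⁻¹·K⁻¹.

For a van der Waals gas, V_m,c = 3b.
V_m,c = 3×0.03924 = 0.1177 dm³/mol

V_m,c ≈ 0.1177 dm³/mol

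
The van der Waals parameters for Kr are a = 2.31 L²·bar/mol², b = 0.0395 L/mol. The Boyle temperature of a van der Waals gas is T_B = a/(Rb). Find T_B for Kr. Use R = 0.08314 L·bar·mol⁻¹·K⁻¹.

For a van der Waals gas the second virial coefficient B₂ = b − a/(RT) vanishes at T_B = a/(Rb).
T_B = 2.31/(0.08314×0.0395) = 2.31/0.0032840 = 703.4 K

T_B ≈ 703.4 K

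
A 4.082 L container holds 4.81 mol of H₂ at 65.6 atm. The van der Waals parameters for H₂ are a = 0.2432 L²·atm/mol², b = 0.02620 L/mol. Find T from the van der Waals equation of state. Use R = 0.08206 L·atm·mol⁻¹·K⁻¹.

T ≈ 660.9 K

T = (P + a n²/V²)(V − nb)/(nR)
P + a n²/V² = 65.6 + (0.2432)(4.81)²/(4.082)² = 65.938 atm
V − nb = 4.082 − (4.81)(0.02620) = 3.9560 L
T = (65.938)(3.9560)/((4.81)(0.08206)) = 660.9 K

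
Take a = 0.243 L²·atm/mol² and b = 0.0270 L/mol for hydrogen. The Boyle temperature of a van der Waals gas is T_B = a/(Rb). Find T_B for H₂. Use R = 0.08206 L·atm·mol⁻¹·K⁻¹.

For a van der Waals gas the second virial coefficient B₂ = b − a/(RT) vanishes at T_B = a/(Rb).
T_B = 0.243/(0.08206×0.0270) = 0.243/0.0022156 = 109.7 K

T_B ≈ 109.7 K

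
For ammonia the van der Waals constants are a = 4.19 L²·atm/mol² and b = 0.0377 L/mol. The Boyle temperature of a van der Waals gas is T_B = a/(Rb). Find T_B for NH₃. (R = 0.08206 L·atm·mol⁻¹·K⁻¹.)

For a van der Waals gas the second virial coefficient B₂ = b − a/(RT) vanishes at T_B = a/(Rb).
T_B = 4.19/(0.08206×0.0377) = 4.19/0.0030937 = 1354 K

T_B ≈ 1354 K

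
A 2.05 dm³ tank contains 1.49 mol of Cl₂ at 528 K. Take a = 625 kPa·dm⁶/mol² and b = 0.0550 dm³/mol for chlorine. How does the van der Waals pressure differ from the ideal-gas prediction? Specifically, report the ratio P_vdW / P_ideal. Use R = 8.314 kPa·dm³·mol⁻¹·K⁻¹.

Ideal: P_ideal = nRT/V = (1.49)(8.314)(528)/2.05 = 3190.63 kPa
vdW: P = nRT/(V − nb) − a n²/V² = 6540.79/1.96805 − 1387.56/4.20250 = 3323.49 − 330.175 = 2993.32 kPa
Ratio = 2993.32/3190.63 = 0.9382

P_vdW / P_ideal ≈ 0.9382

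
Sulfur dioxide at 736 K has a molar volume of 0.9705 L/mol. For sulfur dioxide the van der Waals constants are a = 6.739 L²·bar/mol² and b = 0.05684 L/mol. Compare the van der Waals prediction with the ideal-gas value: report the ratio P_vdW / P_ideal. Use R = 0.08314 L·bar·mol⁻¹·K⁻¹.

P_vdW / P_ideal ≈ 0.9487

Ideal: P_ideal = RT/V_m = (0.08314)(736)/0.9705 = 63.0510 bar
vdW: P = RT/(V_m − b) − a/V_m² = 61.1910/0.913660 − 6.739/0.941870 = 66.9735 − 7.15492 = 59.8186 bar
Ratio = 59.8186/63.0510 = 0.9487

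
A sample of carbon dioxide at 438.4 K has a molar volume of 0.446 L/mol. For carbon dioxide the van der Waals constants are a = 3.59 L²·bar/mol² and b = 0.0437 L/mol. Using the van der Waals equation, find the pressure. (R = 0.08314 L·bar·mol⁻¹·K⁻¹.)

P = RT/(V_m − b) − a/V_m²
RT/(V_m − b) = (0.08314)(438.4)/(0.446 − 0.0437) = 36.449/0.40230 = 90.602 bar
a/V_m² = 3.59/(0.446)² = 18.048 bar
P = 90.602 − 18.048 = 72.55 bar

P ≈ 72.55 bar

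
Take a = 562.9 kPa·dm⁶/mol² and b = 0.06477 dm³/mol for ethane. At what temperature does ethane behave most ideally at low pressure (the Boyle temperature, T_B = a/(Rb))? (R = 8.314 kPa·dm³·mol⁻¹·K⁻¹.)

T_B ≈ 1045 K

For a van der Waals gas the second virial coefficient B₂ = b − a/(RT) vanishes at T_B = a/(Rb).
T_B = 562.9/(8.314×0.06477) = 562.9/0.53850 = 1045 K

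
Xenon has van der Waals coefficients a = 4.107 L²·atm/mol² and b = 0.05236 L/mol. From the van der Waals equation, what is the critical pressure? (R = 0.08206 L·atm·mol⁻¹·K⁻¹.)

For a van der Waals gas, P_c = a/(27b²).
P_c = 4.107/(27×(0.05236)²) = 4.107/0.074022 = 55.48 atm

P_c ≈ 55.48 atm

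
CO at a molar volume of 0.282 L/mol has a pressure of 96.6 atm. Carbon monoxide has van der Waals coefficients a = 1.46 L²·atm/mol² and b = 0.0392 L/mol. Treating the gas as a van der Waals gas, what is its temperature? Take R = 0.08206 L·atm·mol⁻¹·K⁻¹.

T = (P + a/V_m²)(V_m − b)/R
P + a/V_m² = 96.6 + 1.46/(0.282)² = 114.96 atm
V_m − b = 0.282 − 0.0392 = 0.24280 L/mol
T = (114.96)(0.24280)/0.08206 = 340.1 K

T ≈ 340.1 K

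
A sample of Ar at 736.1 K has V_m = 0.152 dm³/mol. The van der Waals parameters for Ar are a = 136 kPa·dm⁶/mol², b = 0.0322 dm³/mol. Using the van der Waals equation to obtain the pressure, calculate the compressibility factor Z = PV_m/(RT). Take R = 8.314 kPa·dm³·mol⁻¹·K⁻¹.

P = RT/(V_m − b) − a/V_m² = (8.314)(736.1)/(0.152 − 0.0322) − 136/(0.152)²
  = 6119.9/0.11980 − 5886.4 = 51084 − 5886.4 = 45198 kPa
Z = PV_m/(RT) = (45198)(0.152)/((8.314)(736.1)) = 6870.1/6119.9 = 1.123

Z ≈ 1.123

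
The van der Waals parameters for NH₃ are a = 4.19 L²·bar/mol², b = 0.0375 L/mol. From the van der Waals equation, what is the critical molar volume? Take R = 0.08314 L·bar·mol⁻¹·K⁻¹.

V_m,c ≈ 0.1125 L/mol

For a van der Waals gas, V_m,c = 3b.
V_m,c = 3×0.0375 = 0.1125 L/mol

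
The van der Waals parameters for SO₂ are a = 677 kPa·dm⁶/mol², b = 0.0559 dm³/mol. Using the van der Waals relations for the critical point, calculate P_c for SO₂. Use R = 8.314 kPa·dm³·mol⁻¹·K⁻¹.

For a van der Waals gas, P_c = a/(27b²).
P_c = 677/(27×(0.0559)²) = 677/0.084370 = 8024 kPa

P_c ≈ 8024 kPa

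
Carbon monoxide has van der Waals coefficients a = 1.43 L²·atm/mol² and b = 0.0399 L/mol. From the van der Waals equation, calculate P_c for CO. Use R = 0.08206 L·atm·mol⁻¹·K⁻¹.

For a van der Waals gas, P_c = a/(27b²).
P_c = 1.43/(27×(0.0399)²) = 1.43/0.042984 = 33.27 atm

P_c ≈ 33.27 atm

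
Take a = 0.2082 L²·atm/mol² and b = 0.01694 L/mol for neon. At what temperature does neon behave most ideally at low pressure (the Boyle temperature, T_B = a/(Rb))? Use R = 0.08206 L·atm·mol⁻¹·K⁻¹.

For a van der Waals gas the second virial coefficient B₂ = b − a/(RT) vanishes at T_B = a/(Rb).
T_B = 0.2082/(0.08206×0.01694) = 0.2082/0.0013901 = 149.8 K

T_B ≈ 149.8 K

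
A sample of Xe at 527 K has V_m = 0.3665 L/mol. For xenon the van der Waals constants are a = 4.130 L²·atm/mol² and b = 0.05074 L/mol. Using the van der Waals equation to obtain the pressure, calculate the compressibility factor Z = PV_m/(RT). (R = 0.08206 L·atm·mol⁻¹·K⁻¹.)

Z ≈ 0.9001

P = RT/(V_m − b) − a/V_m² = (0.08206)(527)/(0.3665 − 0.05074) − 4.130/(0.3665)²
  = 43.246/0.31576 − 30.747 = 136.96 − 30.747 = 106.21 atm
Z = PV_m/(RT) = (106.21)(0.3665)/((0.08206)(527)) = 38.926/43.246 = 0.9001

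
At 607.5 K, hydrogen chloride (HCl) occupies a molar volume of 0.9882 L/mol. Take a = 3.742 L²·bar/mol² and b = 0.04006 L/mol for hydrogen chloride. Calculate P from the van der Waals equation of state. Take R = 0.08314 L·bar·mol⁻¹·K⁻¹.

P ≈ 49.44 bar

P = RT/(V_m − b) − a/V_m²
RT/(V_m − b) = (0.08314)(607.5)/(0.9882 − 0.04006) = 50.508/0.94814 = 53.271 bar
a/V_m² = 3.742/(0.9882)² = 3.8319 bar
P = 53.271 − 3.8319 = 49.44 bar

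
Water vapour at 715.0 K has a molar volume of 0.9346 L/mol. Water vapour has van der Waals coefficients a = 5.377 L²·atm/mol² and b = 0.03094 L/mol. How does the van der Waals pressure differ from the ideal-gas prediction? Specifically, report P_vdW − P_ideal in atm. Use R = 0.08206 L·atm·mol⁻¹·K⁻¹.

Ideal: P_ideal = RT/V_m = (0.08206)(715.0)/0.9346 = 62.7786 atm
vdW: P = RT/(V_m − b) − a/V_m² = 58.6729/0.903660 − 5.377/0.873477 = 64.9281 − 6.15586 = 58.7722 atm
ΔP = 58.7722 − 62.7786 = -4.006 atm

ΔP ≈ -4.006 atm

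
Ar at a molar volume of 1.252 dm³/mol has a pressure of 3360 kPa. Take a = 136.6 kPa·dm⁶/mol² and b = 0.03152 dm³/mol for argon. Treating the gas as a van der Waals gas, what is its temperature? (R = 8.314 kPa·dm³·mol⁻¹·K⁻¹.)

T ≈ 506.0 K

T = (P + a/V_m²)(V_m − b)/R
P + a/V_m² = 3360 + 136.6/(1.252)² = 3447.1 kPa
V_m − b = 1.252 − 0.03152 = 1.2205 dm³/mol
T = (3447.1)(1.2205)/8.314 = 506.0 K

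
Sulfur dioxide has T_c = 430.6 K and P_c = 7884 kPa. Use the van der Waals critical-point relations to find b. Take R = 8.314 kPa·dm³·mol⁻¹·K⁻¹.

From T_c = 8a/(27Rb) and P_c = a/(27b²): b = R T_c/(8 P_c).
b = (8.314)(430.6)/(8×7884) = 3580.0/63072 = 0.05676 dm³/mol

b ≈ 0.05676 dm³/mol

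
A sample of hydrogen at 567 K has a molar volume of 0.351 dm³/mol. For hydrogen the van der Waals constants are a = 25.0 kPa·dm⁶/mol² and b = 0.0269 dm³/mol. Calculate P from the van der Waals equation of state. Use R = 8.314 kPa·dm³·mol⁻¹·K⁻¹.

P ≈ 14342 kPa

P = RT/(V_m − b) − a/V_m²
RT/(V_m − b) = (8.314)(567)/(0.351 − 0.0269) = 4714.0/0.32410 = 14545 kPa
a/V_m² = 25.0/(0.351)² = 202.92 kPa
P = 14545 − 202.92 = 14342 kPa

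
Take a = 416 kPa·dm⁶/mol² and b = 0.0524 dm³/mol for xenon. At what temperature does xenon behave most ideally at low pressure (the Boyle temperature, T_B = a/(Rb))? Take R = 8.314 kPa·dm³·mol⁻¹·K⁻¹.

T_B ≈ 954.9 K

For a van der Waals gas the second virial coefficient B₂ = b − a/(RT) vanishes at T_B = a/(Rb).
T_B = 416/(8.314×0.0524) = 416/0.43565 = 954.9 K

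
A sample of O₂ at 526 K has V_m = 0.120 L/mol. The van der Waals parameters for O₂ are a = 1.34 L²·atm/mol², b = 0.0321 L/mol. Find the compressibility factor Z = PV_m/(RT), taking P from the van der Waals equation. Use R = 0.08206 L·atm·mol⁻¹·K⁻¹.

Z ≈ 1.106

P = RT/(V_m − b) − a/V_m² = (0.08206)(526)/(0.120 − 0.0321) − 1.34/(0.120)²
  = 43.164/0.087900 − 93.056 = 491.06 − 93.056 = 398.00 atm
Z = PV_m/(RT) = (398.00)(0.120)/((0.08206)(526)) = 47.760/43.164 = 1.106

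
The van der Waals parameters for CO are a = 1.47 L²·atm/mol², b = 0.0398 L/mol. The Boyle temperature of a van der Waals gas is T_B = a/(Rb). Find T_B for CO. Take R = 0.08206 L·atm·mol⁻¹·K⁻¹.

For a van der Waals gas the second virial coefficient B₂ = b − a/(RT) vanishes at T_B = a/(Rb).
T_B = 1.47/(0.08206×0.0398) = 1.47/0.0032660 = 450.1 K

T_B ≈ 450.1 K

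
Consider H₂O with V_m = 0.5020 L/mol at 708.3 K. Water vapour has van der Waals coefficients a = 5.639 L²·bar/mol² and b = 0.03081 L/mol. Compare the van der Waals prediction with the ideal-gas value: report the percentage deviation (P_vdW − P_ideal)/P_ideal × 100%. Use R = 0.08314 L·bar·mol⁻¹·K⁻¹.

Ideal: P_ideal = RT/V_m = (0.08314)(708.3)/0.5020 = 117.307 bar
vdW: P = RT/(V_m − b) − a/V_m² = 58.8881/0.471190 − 5.639/0.252004 = 124.977 − 22.3766 = 102.600 bar
% deviation = (102.600 − 117.307)/117.307 × 100% = -12.54%

-12.54 %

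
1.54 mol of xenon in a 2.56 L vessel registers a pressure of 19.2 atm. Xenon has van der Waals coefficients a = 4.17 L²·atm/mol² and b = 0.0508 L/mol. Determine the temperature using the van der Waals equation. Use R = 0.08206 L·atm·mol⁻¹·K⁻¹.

T ≈ 406.7 K

T = (P + a n²/V²)(V − nb)/(nR)
P + a n²/V² = 19.2 + (4.17)(1.54)²/(2.56)² = 20.709 atm
V − nb = 2.56 − (1.54)(0.0508) = 2.4818 L
T = (20.709)(2.4818)/((1.54)(0.08206)) = 406.7 K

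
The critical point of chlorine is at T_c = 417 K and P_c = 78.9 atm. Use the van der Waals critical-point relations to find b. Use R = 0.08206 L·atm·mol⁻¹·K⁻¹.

b ≈ 0.05421 L/mol

From T_c = 8a/(27Rb) and P_c = a/(27b²): b = R T_c/(8 P_c).
b = (0.08206)(417)/(8×78.9) = 34.219/631.20 = 0.05421 L/mol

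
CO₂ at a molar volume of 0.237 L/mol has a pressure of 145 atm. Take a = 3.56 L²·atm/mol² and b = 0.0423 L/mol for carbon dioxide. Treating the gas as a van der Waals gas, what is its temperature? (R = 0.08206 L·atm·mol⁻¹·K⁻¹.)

T = (P + a/V_m²)(V_m − b)/R
P + a/V_m² = 145 + 3.56/(0.237)² = 208.38 atm
V_m − b = 0.237 − 0.0423 = 0.19470 L/mol
T = (208.38)(0.19470)/0.08206 = 494.4 K

T ≈ 494.4 K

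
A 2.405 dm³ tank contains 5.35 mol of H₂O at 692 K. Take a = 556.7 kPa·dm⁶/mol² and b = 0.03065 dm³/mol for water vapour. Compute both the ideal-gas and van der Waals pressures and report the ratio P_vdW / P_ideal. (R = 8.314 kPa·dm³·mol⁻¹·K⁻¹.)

P_vdW / P_ideal ≈ 0.8579

Ideal: P_ideal = nRT/V = (5.35)(8.314)(692)/2.405 = 12798.4 kPa
vdW: P = nRT/(V − nb) − a n²/V² = 30780.1/2.24102 − 15934.1/5.78403 = 13734.9 − 2754.84 = 10980.1 kPa
Ratio = 10980.1/12798.4 = 0.8579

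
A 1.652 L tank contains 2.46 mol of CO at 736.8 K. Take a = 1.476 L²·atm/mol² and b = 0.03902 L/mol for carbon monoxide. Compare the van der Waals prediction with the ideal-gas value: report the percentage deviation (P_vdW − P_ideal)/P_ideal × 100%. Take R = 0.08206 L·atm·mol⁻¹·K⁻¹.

Ideal: P_ideal = nRT/V = (2.46)(0.08206)(736.8)/1.652 = 90.0339 atm
vdW: P = nRT/(V − nb) − a n²/V² = 148.736/1.55601 − 8.93216/2.72910 = 95.5881 − 3.27293 = 92.3152 atm
% deviation = (92.3152 − 90.0339)/90.0339 × 100% = 2.53%

2.53 %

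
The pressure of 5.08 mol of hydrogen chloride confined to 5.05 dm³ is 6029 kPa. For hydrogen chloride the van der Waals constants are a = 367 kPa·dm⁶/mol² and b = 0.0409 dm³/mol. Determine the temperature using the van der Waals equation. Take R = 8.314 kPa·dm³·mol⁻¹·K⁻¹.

T = (P + a n²/V²)(V − nb)/(nR)
P + a n²/V² = 6029 + (367)(5.08)²/(5.05)² = 6400.4 kPa
V − nb = 5.05 − (5.08)(0.0409) = 4.8422 dm³
T = (6400.4)(4.8422)/((5.08)(8.314)) = 733.8 K

T ≈ 733.8 K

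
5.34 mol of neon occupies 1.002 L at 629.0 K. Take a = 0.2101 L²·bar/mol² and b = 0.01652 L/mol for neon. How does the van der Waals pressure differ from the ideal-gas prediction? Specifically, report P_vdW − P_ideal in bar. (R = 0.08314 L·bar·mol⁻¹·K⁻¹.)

ΔP ≈ 20.94 bar

Ideal: P_ideal = nRT/V = (5.34)(0.08314)(629.0)/1.002 = 278.698 bar
vdW: P = nRT/(V − nb) − a n²/V² = 279.256/0.913783 − 5.99113/1.00400 = 305.604 − 5.96726 = 299.637 bar
ΔP = 299.637 − 278.698 = 20.94 bar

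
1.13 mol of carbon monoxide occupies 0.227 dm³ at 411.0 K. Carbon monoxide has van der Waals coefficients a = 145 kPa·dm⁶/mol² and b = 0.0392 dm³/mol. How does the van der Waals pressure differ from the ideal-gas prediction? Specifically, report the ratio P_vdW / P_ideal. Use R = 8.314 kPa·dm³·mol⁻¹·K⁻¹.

Ideal: P_ideal = nRT/V = (1.13)(8.314)(411.0)/0.227 = 17010.0 kPa
vdW: P = nRT/(V − nb) − a n²/V² = 3861.27/0.182704 − 185.151/0.0515290 = 21134.0 − 3593.14 = 17540.9 kPa
Ratio = 17540.9/17010.0 = 1.031

P_vdW / P_ideal ≈ 1.031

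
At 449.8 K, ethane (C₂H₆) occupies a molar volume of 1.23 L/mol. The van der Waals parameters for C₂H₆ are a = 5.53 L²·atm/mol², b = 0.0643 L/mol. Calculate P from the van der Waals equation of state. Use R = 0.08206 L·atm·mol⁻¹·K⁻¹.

P ≈ 28.01 atm

P = RT/(V_m − b) − a/V_m²
RT/(V_m − b) = (0.08206)(449.8)/(1.23 − 0.0643) = 36.911/1.1657 = 31.664 atm
a/V_m² = 5.53/(1.23)² = 3.6552 atm
P = 31.664 − 3.6552 = 28.01 atm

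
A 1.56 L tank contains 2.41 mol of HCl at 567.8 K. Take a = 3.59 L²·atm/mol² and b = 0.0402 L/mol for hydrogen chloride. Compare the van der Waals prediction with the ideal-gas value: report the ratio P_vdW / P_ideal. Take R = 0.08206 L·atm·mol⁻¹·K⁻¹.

P_vdW / P_ideal ≈ 0.9472

Ideal: P_ideal = nRT/V = (2.41)(0.08206)(567.8)/1.56 = 71.9812 atm
vdW: P = nRT/(V − nb) − a n²/V² = 112.291/1.46312 − 20.8511/2.43360 = 76.7476 − 8.56801 = 68.1796 atm
Ratio = 68.1796/71.9812 = 0.9472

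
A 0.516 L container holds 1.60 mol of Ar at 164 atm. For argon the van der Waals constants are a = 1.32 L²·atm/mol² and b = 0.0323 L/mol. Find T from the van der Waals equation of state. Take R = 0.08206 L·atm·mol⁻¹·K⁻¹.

T = (P + a n²/V²)(V − nb)/(nR)
P + a n²/V² = 164 + (1.32)(1.60)²/(0.516)² = 176.69 atm
V − nb = 0.516 − (1.60)(0.0323) = 0.46432 L
T = (176.69)(0.46432)/((1.60)(0.08206)) = 624.9 K

T ≈ 624.9 K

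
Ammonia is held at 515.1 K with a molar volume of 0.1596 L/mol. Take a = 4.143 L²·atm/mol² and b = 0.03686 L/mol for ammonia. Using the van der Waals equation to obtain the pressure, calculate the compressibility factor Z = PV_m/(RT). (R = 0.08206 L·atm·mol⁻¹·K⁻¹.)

P = RT/(V_m − b) − a/V_m² = (0.08206)(515.1)/(0.1596 − 0.03686) − 4.143/(0.1596)²
  = 42.269/0.12274 − 162.65 = 344.38 − 162.65 = 181.73 atm
Z = PV_m/(RT) = (181.73)(0.1596)/((0.08206)(515.1)) = 29.004/42.269 = 0.6862

Z ≈ 0.6862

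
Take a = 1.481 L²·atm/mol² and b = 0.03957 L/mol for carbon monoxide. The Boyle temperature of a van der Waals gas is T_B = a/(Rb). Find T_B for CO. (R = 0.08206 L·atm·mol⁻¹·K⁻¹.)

T_B ≈ 456.1 K

For a van der Waals gas the second virial coefficient B₂ = b − a/(RT) vanishes at T_B = a/(Rb).
T_B = 1.481/(0.08206×0.03957) = 1.481/0.0032471 = 456.1 K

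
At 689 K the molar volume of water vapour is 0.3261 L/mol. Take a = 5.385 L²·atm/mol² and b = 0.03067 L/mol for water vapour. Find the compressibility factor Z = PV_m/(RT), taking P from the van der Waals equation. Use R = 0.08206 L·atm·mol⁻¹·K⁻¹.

P = RT/(V_m − b) − a/V_m² = (0.08206)(689)/(0.3261 − 0.03067) − 5.385/(0.3261)²
  = 56.539/0.29543 − 50.639 = 191.38 − 50.639 = 140.74 atm
Z = PV_m/(RT) = (140.74)(0.3261)/((0.08206)(689)) = 45.895/56.539 = 0.8117

Z ≈ 0.8117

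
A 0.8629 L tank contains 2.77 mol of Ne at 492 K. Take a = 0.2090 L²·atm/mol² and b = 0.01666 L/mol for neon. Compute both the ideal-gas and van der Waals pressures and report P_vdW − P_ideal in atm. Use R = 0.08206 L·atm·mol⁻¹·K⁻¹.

ΔP ≈ 5.17 atm

Ideal: P_ideal = nRT/V = (2.77)(0.08206)(492)/0.8629 = 129.603 atm
vdW: P = nRT/(V − nb) − a n²/V² = 111.835/0.816752 − 1.60364/0.744596 = 136.927 − 2.15370 = 134.773 atm
ΔP = 134.773 − 129.603 = 5.17 atm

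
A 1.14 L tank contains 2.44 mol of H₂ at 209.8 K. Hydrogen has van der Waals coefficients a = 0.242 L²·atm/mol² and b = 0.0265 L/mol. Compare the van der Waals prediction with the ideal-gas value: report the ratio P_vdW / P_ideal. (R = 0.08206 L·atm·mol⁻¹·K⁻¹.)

P_vdW / P_ideal ≈ 1.030

Ideal: P_ideal = nRT/V = (2.44)(0.08206)(209.8)/1.14 = 36.8487 atm
vdW: P = nRT/(V − nb) − a n²/V² = 42.0075/1.07534 − 1.44077/1.29960 = 39.0644 − 1.10863 = 37.9558 atm
Ratio = 37.9558/36.8487 = 1.030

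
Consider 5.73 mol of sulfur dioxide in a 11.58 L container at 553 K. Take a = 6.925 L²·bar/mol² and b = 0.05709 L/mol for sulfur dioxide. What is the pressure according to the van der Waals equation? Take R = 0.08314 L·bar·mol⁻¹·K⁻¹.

P ≈ 21.72 bar

P = nRT/(V − nb) − a n²/V²
nRT/(V − nb) = (5.73)(0.08314)(553)/(11.58 − 5.73×0.05709) = 263.44/11.253 = 23.411 bar
a n²/V² = (6.925)(5.73)²/(11.58)² = 1.6956 bar
P = 23.411 − 1.6956 = 21.72 bar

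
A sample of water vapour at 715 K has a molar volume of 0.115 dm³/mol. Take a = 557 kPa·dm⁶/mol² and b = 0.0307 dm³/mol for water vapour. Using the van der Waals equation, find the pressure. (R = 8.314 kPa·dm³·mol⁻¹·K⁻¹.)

P ≈ 28399 kPa

P = RT/(V_m − b) − a/V_m²
RT/(V_m − b) = (8.314)(715)/(0.115 − 0.0307) = 5944.5/0.084300 = 70516 kPa
a/V_m² = 557/(0.115)² = 42117 kPa
P = 70516 − 42117 = 28399 kPa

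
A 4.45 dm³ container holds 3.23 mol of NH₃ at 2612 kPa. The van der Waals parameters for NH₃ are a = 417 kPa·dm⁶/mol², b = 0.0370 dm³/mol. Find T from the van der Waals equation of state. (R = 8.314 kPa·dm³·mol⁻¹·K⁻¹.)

T = (P + a n²/V²)(V − nb)/(nR)
P + a n²/V² = 2612 + (417)(3.23)²/(4.45)² = 2831.7 kPa
V − nb = 4.45 − (3.23)(0.0370) = 4.3305 dm³
T = (2831.7)(4.3305)/((3.23)(8.314)) = 456.6 K

T ≈ 456.6 K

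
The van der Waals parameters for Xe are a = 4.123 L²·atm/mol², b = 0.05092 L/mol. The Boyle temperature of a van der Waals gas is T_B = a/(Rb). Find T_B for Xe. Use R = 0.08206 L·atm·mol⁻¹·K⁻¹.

For a van der Waals gas the second virial coefficient B₂ = b − a/(RT) vanishes at T_B = a/(Rb).
T_B = 4.123/(0.08206×0.05092) = 4.123/0.0041785 = 986.7 K

T_B ≈ 986.7 K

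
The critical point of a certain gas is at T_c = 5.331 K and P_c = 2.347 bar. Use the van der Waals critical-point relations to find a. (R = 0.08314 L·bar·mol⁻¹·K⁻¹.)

a ≈ 0.03531 L²·bar/mol²

From T_c = 8a/(27Rb) and P_c = a/(27b²): a = 27 R² T_c²/(64 P_c).
a = 27×(0.08314)²×(5.331)²/(64×2.347) = 5.3040/150.21 = 0.03531 L²·bar/mol²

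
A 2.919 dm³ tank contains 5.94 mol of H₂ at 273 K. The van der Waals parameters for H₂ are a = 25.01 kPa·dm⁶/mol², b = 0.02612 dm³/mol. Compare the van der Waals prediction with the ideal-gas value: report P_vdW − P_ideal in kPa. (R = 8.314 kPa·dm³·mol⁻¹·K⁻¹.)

Ideal: P_ideal = nRT/V = (5.94)(8.314)(273)/2.919 = 4618.76 kPa
vdW: P = nRT/(V − nb) − a n²/V² = 13482.1/2.76385 − 882.443/8.52056 = 4878.01 − 103.566 = 4774.44 kPa
ΔP = 4774.44 − 4618.76 = 155.7 kPa

ΔP ≈ 155.7 kPa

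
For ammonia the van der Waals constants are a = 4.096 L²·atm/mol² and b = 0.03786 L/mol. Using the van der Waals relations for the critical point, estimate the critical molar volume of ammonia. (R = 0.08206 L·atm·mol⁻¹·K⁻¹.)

V_m,c ≈ 0.1136 L/mol

For a van der Waals gas, V_m,c = 3b.
V_m,c = 3×0.03786 = 0.1136 L/mol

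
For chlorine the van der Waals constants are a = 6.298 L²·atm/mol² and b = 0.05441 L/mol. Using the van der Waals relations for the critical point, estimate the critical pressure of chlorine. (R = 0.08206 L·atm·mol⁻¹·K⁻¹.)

For a van der Waals gas, P_c = a/(27b²).
P_c = 6.298/(27×(0.05441)²) = 6.298/0.079932 = 78.79 atm

P_c ≈ 78.79 atm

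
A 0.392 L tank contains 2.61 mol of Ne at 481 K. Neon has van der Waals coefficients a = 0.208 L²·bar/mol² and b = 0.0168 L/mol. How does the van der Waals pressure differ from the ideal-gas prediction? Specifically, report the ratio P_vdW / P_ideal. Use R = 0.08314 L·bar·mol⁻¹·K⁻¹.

Ideal: P_ideal = nRT/V = (2.61)(0.08314)(481)/0.392 = 266.262 bar
vdW: P = nRT/(V − nb) − a n²/V² = 104.375/0.348152 − 1.41692/0.153664 = 299.797 − 9.22090 = 290.576 bar
Ratio = 290.576/266.262 = 1.091

P_vdW / P_ideal ≈ 1.091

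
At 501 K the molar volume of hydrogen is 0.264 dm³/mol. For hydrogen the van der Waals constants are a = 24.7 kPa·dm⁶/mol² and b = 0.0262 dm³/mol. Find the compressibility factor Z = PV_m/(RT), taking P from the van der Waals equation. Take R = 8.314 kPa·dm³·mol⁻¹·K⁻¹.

P = RT/(V_m − b) − a/V_m² = (8.314)(501)/(0.264 − 0.0262) − 24.7/(0.264)²
  = 4165.3/0.23780 − 354.40 = 17516 − 354.40 = 17162 kPa
Z = PV_m/(RT) = (17162)(0.264)/((8.314)(501)) = 4530.8/4165.3 = 1.088

Z ≈ 1.088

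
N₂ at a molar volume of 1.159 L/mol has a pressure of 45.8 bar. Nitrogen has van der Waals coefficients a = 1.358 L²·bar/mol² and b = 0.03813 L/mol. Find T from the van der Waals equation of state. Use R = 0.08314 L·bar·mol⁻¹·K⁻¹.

T ≈ 631.1 K

T = (P + a/V_m²)(V_m − b)/R
P + a/V_m² = 45.8 + 1.358/(1.159)² = 46.811 bar
V_m − b = 1.159 − 0.03813 = 1.1209 L/mol
T = (46.811)(1.1209)/0.08314 = 631.1 K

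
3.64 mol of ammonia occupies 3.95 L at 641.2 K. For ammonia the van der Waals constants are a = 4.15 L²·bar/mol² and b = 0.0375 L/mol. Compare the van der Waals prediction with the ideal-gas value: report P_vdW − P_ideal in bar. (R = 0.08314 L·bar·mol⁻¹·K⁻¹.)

Ideal: P_ideal = nRT/V = (3.64)(0.08314)(641.2)/3.95 = 49.1256 bar
vdW: P = nRT/(V − nb) − a n²/V² = 194.046/3.81350 − 54.9858/15.6025 = 50.8840 − 3.52417 = 47.3598 bar
ΔP = 47.3598 − 49.1256 = -1.766 bar

ΔP ≈ -1.766 bar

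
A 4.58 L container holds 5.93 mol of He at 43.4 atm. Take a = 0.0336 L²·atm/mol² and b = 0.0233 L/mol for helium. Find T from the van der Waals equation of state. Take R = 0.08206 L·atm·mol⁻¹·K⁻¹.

T = (P + a n²/V²)(V − nb)/(nR)
P + a n²/V² = 43.4 + (0.0336)(5.93)²/(4.58)² = 43.456 atm
V − nb = 4.58 − (5.93)(0.0233) = 4.4418 L
T = (43.456)(4.4418)/((5.93)(0.08206)) = 396.7 K

T ≈ 396.7 K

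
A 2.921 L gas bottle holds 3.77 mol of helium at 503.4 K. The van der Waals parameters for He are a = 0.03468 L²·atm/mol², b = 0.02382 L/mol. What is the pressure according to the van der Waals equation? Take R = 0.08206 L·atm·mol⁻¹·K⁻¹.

P = nRT/(V − nb) − a n²/V²
nRT/(V − nb) = (3.77)(0.08206)(503.4)/(2.921 − 3.77×0.02382) = 155.73/2.8312 = 55.005 atm
a n²/V² = (0.03468)(3.77)²/(2.921)² = 0.057770 atm
P = 55.005 − 0.057770 = 54.95 atm

P ≈ 54.95 atm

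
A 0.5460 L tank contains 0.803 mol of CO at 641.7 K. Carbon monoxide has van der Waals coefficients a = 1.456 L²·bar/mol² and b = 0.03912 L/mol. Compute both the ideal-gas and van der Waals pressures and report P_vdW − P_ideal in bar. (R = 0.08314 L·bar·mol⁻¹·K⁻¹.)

ΔP ≈ 1.641 bar

Ideal: P_ideal = nRT/V = (0.803)(0.08314)(641.7)/0.5460 = 78.4630 bar
vdW: P = nRT/(V − nb) − a n²/V² = 42.8408/0.514587 − 0.938842/0.298116 = 83.2528 − 3.14925 = 80.1036 bar
ΔP = 80.1036 − 78.4630 = 1.641 bar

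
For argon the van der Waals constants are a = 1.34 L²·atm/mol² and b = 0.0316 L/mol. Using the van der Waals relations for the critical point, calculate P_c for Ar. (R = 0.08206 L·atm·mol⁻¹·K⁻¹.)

P_c ≈ 49.70 atm

For a van der Waals gas, P_c = a/(27b²).
P_c = 1.34/(27×(0.0316)²) = 1.34/0.026961 = 49.70 atm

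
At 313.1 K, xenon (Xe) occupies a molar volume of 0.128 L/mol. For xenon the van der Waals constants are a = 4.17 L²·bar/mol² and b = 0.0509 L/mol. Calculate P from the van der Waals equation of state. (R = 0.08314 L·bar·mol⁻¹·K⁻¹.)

P = RT/(V_m − b) − a/V_m²
RT/(V_m − b) = (0.08314)(313.1)/(0.128 − 0.0509) = 26.031/0.077100 = 337.63 bar
a/V_m² = 4.17/(0.128)² = 254.52 bar
P = 337.63 − 254.52 = 83.11 bar

P ≈ 83.11 bar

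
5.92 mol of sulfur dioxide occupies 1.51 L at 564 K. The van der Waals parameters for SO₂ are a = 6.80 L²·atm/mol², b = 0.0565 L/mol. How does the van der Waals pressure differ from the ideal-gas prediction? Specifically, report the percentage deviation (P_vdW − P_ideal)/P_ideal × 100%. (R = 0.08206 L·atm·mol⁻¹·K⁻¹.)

Ideal: P_ideal = nRT/V = (5.92)(0.08206)(564)/1.51 = 181.449 atm
vdW: P = nRT/(V − nb) − a n²/V² = 273.988/1.17552 − 238.316/2.28010 = 233.078 − 104.520 = 128.558 atm
% deviation = (128.558 − 181.449)/181.449 × 100% = -29.15%

-29.15 %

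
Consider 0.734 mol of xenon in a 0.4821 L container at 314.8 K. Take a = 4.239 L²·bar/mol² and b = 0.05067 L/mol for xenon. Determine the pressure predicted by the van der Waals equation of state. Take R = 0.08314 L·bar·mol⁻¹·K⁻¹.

P = nRT/(V − nb) − a n²/V²
nRT/(V − nb) = (0.734)(0.08314)(314.8)/(0.4821 − 0.734×0.05067) = 19.211/0.44491 = 43.180 bar
a n²/V² = (4.239)(0.734)²/(0.4821)² = 9.8261 bar
P = 43.180 − 9.8261 = 33.35 bar

P ≈ 33.35 bar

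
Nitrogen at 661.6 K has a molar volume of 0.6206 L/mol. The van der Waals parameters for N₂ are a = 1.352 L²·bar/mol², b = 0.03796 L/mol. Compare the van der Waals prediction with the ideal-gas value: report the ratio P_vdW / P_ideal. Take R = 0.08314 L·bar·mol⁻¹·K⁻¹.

Ideal: P_ideal = RT/V_m = (0.08314)(661.6)/0.6206 = 88.6327 bar
vdW: P = RT/(V_m − b) − a/V_m² = 55.0054/0.582640 − 1.352/0.385144 = 94.4072 − 3.51038 = 90.8968 bar
Ratio = 90.8968/88.6327 = 1.026

P_vdW / P_ideal ≈ 1.026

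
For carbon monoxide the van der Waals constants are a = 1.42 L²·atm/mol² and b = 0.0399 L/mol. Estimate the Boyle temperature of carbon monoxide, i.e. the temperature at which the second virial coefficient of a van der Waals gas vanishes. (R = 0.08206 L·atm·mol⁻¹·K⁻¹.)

T_B ≈ 433.7 K

For a van der Waals gas the second virial coefficient B₂ = b − a/(RT) vanishes at T_B = a/(Rb).
T_B = 1.42/(0.08206×0.0399) = 1.42/0.0032742 = 433.7 K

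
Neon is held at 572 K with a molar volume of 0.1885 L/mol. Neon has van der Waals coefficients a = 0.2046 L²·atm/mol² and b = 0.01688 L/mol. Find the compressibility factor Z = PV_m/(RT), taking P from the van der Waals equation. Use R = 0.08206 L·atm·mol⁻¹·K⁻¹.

Z ≈ 1.075

P = RT/(V_m − b) − a/V_m² = (0.08206)(572)/(0.1885 − 0.01688) − 0.2046/(0.1885)²
  = 46.938/0.17162 − 5.7581 = 273.50 − 5.7581 = 267.74 atm
Z = PV_m/(RT) = (267.74)(0.1885)/((0.08206)(572)) = 50.469/46.938 = 1.075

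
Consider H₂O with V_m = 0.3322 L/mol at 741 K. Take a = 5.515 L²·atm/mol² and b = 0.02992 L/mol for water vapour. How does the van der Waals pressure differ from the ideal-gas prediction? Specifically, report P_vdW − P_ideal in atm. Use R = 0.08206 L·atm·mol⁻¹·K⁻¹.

ΔP ≈ -31.86 atm

Ideal: P_ideal = RT/V_m = (0.08206)(741)/0.3322 = 183.042 atm
vdW: P = RT/(V_m − b) − a/V_m² = 60.8065/0.302280 − 5.515/0.110357 = 201.160 − 49.9742 = 151.186 atm
ΔP = 151.186 − 183.042 = -31.86 atm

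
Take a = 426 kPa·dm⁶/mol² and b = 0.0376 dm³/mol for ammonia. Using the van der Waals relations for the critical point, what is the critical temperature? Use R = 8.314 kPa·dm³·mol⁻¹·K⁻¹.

T_c ≈ 403.8 K

For a van der Waals gas, T_c = 8a/(27Rb).
T_c = 8×426/(27×8.314×0.0376) = 3408.0/8.4404 = 403.8 K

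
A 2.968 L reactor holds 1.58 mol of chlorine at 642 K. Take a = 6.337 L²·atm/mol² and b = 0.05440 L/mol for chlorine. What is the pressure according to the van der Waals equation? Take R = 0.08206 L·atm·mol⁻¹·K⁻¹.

P = nRT/(V − nb) − a n²/V²
nRT/(V − nb) = (1.58)(0.08206)(642)/(2.968 − 1.58×0.05440) = 83.238/2.8820 = 28.882 atm
a n²/V² = (6.337)(1.58)²/(2.968)² = 1.7959 atm
P = 28.882 − 1.7959 = 27.09 atm

P ≈ 27.09 atm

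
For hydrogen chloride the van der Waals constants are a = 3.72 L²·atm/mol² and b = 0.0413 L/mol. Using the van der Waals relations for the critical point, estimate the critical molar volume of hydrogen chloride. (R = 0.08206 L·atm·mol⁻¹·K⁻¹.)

V_m,c ≈ 0.1239 L/mol

For a van der Waals gas, V_m,c = 3b.
V_m,c = 3×0.0413 = 0.1239 L/mol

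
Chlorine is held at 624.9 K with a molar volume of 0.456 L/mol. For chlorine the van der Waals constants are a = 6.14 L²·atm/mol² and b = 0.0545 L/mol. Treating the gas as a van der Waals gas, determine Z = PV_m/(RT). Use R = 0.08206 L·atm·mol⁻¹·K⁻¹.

Z ≈ 0.8732

P = RT/(V_m − b) − a/V_m² = (0.08206)(624.9)/(0.456 − 0.0545) − 6.14/(0.456)²
  = 51.279/0.40150 − 29.528 = 127.72 − 29.528 = 98.19 atm
Z = PV_m/(RT) = (98.19)(0.456)/((0.08206)(624.9)) = 44.775/51.279 = 0.8732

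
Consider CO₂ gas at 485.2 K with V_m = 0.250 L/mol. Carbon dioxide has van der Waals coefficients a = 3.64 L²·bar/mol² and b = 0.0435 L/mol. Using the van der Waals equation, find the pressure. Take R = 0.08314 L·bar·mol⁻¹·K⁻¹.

P ≈ 137.1 bar

P = RT/(V_m − b) − a/V_m²
RT/(V_m − b) = (0.08314)(485.2)/(0.250 − 0.0435) = 40.340/0.20650 = 195.35 bar
a/V_m² = 3.64/(0.250)² = 58.240 bar
P = 195.35 − 58.240 = 137.1 bar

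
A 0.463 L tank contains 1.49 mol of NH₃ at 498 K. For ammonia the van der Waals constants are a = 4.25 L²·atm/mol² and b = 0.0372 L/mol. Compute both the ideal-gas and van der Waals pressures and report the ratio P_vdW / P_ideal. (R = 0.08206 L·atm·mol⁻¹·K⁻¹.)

Ideal: P_ideal = nRT/V = (1.49)(0.08206)(498)/0.463 = 131.512 atm
vdW: P = nRT/(V − nb) − a n²/V² = 60.8902/0.407572 − 9.43543/0.214369 = 149.397 − 44.0149 = 105.382 atm
Ratio = 105.382/131.512 = 0.8013

P_vdW / P_ideal ≈ 0.8013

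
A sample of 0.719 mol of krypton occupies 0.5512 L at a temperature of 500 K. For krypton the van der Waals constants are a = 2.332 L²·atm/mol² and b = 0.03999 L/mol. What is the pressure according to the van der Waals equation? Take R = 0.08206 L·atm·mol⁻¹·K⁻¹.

P ≈ 52.50 atm

P = nRT/(V − nb) − a n²/V²
nRT/(V − nb) = (0.719)(0.08206)(500)/(0.5512 − 0.719×0.03999) = 29.501/0.52245 = 56.467 atm
a n²/V² = (2.332)(0.719)²/(0.5512)² = 3.9680 atm
P = 56.467 − 3.9680 = 52.50 atm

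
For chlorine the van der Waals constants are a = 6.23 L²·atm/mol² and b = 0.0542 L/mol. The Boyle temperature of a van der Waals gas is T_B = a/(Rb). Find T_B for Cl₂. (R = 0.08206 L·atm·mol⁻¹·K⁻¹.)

For a van der Waals gas the second virial coefficient B₂ = b − a/(RT) vanishes at T_B = a/(Rb).
T_B = 6.23/(0.08206×0.0542) = 6.23/0.0044477 = 1401 K

T_B ≈ 1401 K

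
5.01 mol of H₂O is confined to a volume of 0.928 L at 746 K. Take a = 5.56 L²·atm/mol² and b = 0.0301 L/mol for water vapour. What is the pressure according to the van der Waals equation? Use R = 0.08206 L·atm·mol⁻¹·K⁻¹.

P ≈ 232.6 atm

P = nRT/(V − nb) − a n²/V²
nRT/(V − nb) = (5.01)(0.08206)(746)/(0.928 − 5.01×0.0301) = 306.70/0.77720 = 394.62 atm
a n²/V² = (5.56)(5.01)²/(0.928)² = 162.05 atm
P = 394.62 − 162.05 = 232.6 atm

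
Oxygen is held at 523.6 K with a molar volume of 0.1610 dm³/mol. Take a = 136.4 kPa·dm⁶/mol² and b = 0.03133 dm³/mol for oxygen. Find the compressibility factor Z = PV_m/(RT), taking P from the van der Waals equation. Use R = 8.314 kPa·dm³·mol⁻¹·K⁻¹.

Z ≈ 1.047

P = RT/(V_m − b) − a/V_m² = (8.314)(523.6)/(0.1610 − 0.03133) − 136.4/(0.1610)²
  = 4353.2/0.12967 − 5262.1 = 33571 − 5262.1 = 28309 kPa
Z = PV_m/(RT) = (28309)(0.1610)/((8.314)(523.6)) = 4557.7/4353.2 = 1.047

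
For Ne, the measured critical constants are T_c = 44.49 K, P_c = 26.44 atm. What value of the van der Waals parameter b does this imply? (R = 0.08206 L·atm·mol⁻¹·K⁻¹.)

b ≈ 0.01726 L/mol

From T_c = 8a/(27Rb) and P_c = a/(27b²): b = R T_c/(8 P_c).
b = (0.08206)(44.49)/(8×26.44) = 3.6508/211.52 = 0.01726 L/mol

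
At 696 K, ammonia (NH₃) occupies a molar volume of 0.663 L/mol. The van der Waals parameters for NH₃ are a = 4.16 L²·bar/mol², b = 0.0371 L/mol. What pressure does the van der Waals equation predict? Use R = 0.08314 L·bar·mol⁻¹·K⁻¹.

P ≈ 82.99 bar

P = RT/(V_m − b) − a/V_m²
RT/(V_m − b) = (0.08314)(696)/(0.663 − 0.0371) = 57.865/0.62590 = 92.451 bar
a/V_m² = 4.16/(0.663)² = 9.4638 bar
P = 92.451 − 9.4638 = 82.99 bar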